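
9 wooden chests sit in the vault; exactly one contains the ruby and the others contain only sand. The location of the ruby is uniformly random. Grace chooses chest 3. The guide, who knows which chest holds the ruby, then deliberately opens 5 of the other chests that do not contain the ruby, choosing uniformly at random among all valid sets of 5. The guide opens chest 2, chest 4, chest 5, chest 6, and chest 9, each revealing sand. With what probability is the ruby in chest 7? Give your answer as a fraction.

Condition on the true location of the ruby.
If it is in any of chests 1, 7, and 8 (prior 1/9 each): the guide has 21 equally likely choices, so probability 1/21; weight (1/9)·(1/21) = 1/189 each.
If it is in any of chests 2, 4, 5, 6, and 9 (prior 1/9 each): that chest was opened and seen not to hold the prize — ruled out; weight (1/9)·0 = 0 each.
If it is in chest 3 (prior 1/9): the guide has 56 equally likely choices, so probability 1/56; weight (1/9)·(1/56) = 1/504.
The weights sum to 1/56.
So P(the ruby in chest 7 | the guide opened chest 2, chest 4, chest 5, chest 6, and chest 9) = (1/189) / (1/56) = 8/27.

8/27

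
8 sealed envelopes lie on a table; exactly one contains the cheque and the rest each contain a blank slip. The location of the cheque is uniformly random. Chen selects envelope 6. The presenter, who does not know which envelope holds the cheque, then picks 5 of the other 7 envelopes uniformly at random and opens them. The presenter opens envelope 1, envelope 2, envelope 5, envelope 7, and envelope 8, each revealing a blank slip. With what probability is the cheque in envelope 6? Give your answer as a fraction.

Consider each possible location of the cheque in turn.
If it is in any of envelopes 1, 2, 5, 7, and 8 (prior 1/8 each): that envelope was opened and seen not to hold the prize — ruled out; weight (1/8)·0 = 0 each.
If it is in any of envelopes 3, 4, and 6 (prior 1/8 each): the presenter picks exactly this set with probability 1/21 regardless, and none is the prize; weight (1/8)·(1/21) = 1/168 each.
The weights sum to 1/56.
So P(the cheque in envelope 6 | the presenter opened envelope 1, envelope 2, envelope 5, envelope 7, and envelope 8) = (1/168) / (1/56) = 1/3.

1/3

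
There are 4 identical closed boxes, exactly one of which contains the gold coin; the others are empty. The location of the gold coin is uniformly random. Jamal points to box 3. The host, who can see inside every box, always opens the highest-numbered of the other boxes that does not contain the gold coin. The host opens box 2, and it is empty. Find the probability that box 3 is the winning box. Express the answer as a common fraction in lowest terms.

0

Consider each possible location of the gold coin in turn.
If it is in either of boxes 1 and 3 (prior 1/4 each): the host would have opened box 4 instead, probability 0; weight (1/4)·0 = 0 each.
If it is in box 2 (prior 1/4): the host opened box 2, so this case is ruled out; weight (1/4)·0 = 0.
If it is in box 4 (prior 1/4): box 2 is the highest-numbered option available, probability 1; weight (1/4)·1 = 1/4.
The weights sum to 1/4.
So P(the gold coin in box 3 | the host opened box 2) = 0 / (1/4) = 0.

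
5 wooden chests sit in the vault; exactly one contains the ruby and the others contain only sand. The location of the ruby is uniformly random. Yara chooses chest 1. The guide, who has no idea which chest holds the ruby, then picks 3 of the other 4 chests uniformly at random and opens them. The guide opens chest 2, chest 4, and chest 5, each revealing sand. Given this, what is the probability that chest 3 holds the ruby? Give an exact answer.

Because the guide chose which chests to open without knowing where the ruby is, the choice is independent of the prize location. Learning that none of the 3 opened chests holds the ruby simply rules out those 3 locations and leaves the remaining 2 chests still equally likely by symmetry.
So P(the ruby in chest 3) = 1/2.

1/2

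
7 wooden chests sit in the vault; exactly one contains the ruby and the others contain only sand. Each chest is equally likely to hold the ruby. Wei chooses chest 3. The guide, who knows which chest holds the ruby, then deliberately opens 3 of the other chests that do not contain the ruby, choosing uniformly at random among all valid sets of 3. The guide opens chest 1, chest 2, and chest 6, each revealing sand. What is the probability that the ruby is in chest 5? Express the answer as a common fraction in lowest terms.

Condition on the true location of the ruby.
If it is in any of chests 1, 2, and 6 (prior 1/7 each): that chest was opened and seen not to hold the prize — ruled out; weight (1/7)·0 = 0 each.
If it is in chest 3 (prior 1/7): the guide has 20 equally likely choices, so probability 1/20; weight (1/7)·(1/20) = 1/140.
If it is in any of chests 4, 5, and 7 (prior 1/7 each): the guide has 10 equally likely choices, so probability 1/10; weight (1/7)·(1/10) = 1/70 each.
The weights sum to 1/20.
So P(the ruby in chest 5 | the guide opened chest 1, chest 2, and chest 6) = (1/70) / (1/20) = 2/7.

2/7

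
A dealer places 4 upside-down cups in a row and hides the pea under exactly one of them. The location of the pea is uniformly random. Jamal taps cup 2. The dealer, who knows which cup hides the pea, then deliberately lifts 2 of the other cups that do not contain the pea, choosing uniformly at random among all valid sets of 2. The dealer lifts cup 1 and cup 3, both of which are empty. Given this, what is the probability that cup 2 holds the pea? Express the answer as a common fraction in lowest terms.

Apply Bayes' rule, conditioning on where the pea actually is.
If it is under either of cups 1 and 3 (prior 1/4 each): that cup was opened and seen not to hold the prize — ruled out; weight (1/4)·0 = 0 each.
If it is under cup 2 (prior 1/4): the dealer has 3 equally likely choices, so probability 1/3; weight (1/4)·(1/3) = 1/12.
If it is under cup 4 (prior 1/4): the dealer has no choice, probability 1; weight (1/4)·1 = 1/4.
The weights sum to 1/3.
So P(the pea under cup 2 | the dealer opened cup 1 and cup 3) = (1/12) / (1/3) = 1/4.

1/4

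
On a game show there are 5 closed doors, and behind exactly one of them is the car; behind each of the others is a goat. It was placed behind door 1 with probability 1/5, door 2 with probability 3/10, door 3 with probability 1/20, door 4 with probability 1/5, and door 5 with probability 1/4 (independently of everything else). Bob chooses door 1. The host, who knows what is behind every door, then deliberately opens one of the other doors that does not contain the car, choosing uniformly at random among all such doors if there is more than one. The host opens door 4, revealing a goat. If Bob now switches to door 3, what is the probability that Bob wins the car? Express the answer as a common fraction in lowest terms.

Condition on the true location of the car.
If it is behind door 1 (prior 1/5): the host has 4 equally likely choices, so probability 1/4; weight (1/5)·(1/4) = 1/20.
If it is behind door 2 (prior 3/10): the host has 3 equally likely choices, so probability 1/3; weight (3/10)·(1/3) = 1/10.
If it is behind door 3 (prior 1/20): the host has 3 equally likely choices, so probability 1/3; weight (1/20)·(1/3) = 1/60.
If it is behind door 4 (prior 1/5): the host opened door 4, so this case is ruled out; weight (1/5)·0 = 0.
If it is behind door 5 (prior 1/4): the host has 3 equally likely choices, so probability 1/3; weight (1/4)·(1/3) = 1/12.
The weights sum to 1/4.
So P(the car behind door 3 | the host opened door 4) = (1/60) / (1/4) = 1/15.

1/15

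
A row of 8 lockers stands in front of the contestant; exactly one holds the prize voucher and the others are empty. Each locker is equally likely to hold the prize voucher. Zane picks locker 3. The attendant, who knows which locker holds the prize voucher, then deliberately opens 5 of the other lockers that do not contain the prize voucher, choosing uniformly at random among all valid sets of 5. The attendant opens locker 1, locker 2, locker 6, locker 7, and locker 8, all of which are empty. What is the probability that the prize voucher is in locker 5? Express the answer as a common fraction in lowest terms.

Consider each possible location of the prize voucher in turn.
If it is in any of lockers 1, 2, 6, 7, and 8 (prior 1/8 each): that locker was opened and seen not to hold the prize — ruled out; weight (1/8)·0 = 0 each.
If it is in locker 3 (prior 1/8): the attendant has 21 equally likely choices, so probability 1/21; weight (1/8)·(1/21) = 1/168.
If it is in either of lockers 4 and 5 (prior 1/8 each): the attendant has 6 equally likely choices, so probability 1/6; weight (1/8)·(1/6) = 1/48 each.
The weights sum to 1/21.
So P(the prize voucher in locker 5 | the attendant opened locker 1, locker 2, locker 6, locker 7, and locker 8) = (1/48) / (1/21) = 7/16.

7/16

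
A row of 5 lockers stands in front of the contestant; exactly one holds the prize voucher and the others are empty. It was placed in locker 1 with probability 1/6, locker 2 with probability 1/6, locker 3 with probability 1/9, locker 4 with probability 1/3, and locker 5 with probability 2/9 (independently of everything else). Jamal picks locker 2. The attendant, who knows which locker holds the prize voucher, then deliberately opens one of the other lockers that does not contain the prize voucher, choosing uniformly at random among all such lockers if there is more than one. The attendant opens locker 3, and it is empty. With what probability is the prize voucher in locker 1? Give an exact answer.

12/61

Apply Bayes' rule, conditioning on where the prize voucher actually is.
If it is in locker 1 (prior 1/6): the attendant has 3 equally likely choices, so probability 1/3; weight (1/6)·(1/3) = 1/18.
If it is in locker 2 (prior 1/6): the attendant has 4 equally likely choices, so probability 1/4; weight (1/6)·(1/4) = 1/24.
If it is in locker 3 (prior 1/9): the attendant opened locker 3, so this case is ruled out; weight (1/9)·0 = 0.
If it is in locker 4 (prior 1/3): the attendant has 3 equally likely choices, so probability 1/3; weight (1/3)·(1/3) = 1/9.
If it is in locker 5 (prior 2/9): the attendant has 3 equally likely choices, so probability 1/3; weight (2/9)·(1/3) = 2/27.
The weights sum to 61/216.
So P(the prize voucher in locker 1 | the attendant opened locker 3) = (1/18) / (61/216) = 12/61.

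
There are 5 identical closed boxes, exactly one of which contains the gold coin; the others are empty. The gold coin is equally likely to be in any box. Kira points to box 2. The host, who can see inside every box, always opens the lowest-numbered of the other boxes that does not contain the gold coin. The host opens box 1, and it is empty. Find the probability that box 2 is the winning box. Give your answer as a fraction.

Condition on the true location of the gold coin.
If it is in box 1 (prior 1/5): the host opened box 1, so this case is ruled out; weight (1/5)·0 = 0.
If it is in any of boxes 2, 3, 4, and 5 (prior 1/5 each): box 1 is the lowest-numbered option available, probability 1; weight (1/5)·1 = 1/5 each.
The weights sum to 4/5.
So P(the gold coin in box 2 | the host opened box 1) = (1/5) / (4/5) = 1/4.

1/4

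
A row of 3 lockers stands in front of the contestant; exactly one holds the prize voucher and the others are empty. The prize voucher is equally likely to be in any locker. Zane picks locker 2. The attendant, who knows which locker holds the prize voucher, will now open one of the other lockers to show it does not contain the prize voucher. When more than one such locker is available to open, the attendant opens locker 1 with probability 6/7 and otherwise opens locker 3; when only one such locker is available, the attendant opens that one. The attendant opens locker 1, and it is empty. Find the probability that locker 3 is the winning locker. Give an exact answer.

Condition on the true location of the prize voucher.
If it is in locker 1 (prior 1/3): the attendant opened locker 1, so this case is ruled out; weight (1/3)·0 = 0.
If it is in locker 2 (prior 1/3): locker 1 is available, opened with probability 6/7; weight (1/3)·(6/7) = 2/7.
If it is in locker 3 (prior 1/3): only locker 1 is available, probability 1; weight (1/3)·1 = 1/3.
The weights sum to 13/21.
So P(the prize voucher in locker 3 | the attendant opened locker 1) = (1/3) / (13/21) = 7/13.

7/13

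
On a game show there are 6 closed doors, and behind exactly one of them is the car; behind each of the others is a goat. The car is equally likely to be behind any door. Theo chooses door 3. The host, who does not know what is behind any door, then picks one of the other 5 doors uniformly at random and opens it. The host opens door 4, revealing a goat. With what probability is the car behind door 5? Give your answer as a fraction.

Condition on the true location of the car.
If it is behind any of doors 1, 2, 3, 5, and 6 (prior 1/6 each): the host picks door 4 with probability 1/5 regardless, and it is not the prize; weight (1/6)·(1/5) = 1/30 each.
If it is behind door 4 (prior 1/6): the host opened door 4, so this case is ruled out; weight (1/6)·0 = 0.
The weights sum to 1/6.
So P(the car behind door 5 | the host opened door 4) = (1/30) / (1/6) = 1/5.

1/5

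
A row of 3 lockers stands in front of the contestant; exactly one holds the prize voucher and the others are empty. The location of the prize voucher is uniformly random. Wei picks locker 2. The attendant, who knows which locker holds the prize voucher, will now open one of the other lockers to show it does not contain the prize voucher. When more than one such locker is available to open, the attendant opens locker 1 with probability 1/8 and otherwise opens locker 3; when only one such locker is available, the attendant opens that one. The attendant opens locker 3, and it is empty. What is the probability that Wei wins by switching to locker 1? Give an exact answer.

Condition on the true location of the prize voucher.
If it is in locker 1 (prior 1/3): only locker 3 is available, probability 1; weight (1/3)·1 = 1/3.
If it is in locker 2 (prior 1/3): locker 1 is available but not opened, probability 7/8; weight (1/3)·(7/8) = 7/24.
If it is in locker 3 (prior 1/3): the attendant opened locker 3, so this case is ruled out; weight (1/3)·0 = 0.
The weights sum to 5/8.
So P(the prize voucher in locker 1 | the attendant opened locker 3) = (1/3) / (5/8) = 8/15.

8/15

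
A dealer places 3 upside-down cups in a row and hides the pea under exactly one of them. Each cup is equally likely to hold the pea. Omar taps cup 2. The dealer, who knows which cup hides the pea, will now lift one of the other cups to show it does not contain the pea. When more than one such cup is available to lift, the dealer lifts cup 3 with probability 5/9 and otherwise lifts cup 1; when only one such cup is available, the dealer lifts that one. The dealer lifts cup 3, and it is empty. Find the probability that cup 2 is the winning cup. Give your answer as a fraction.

5/14

Apply Bayes' rule, conditioning on where the pea actually is.
If it is under cup 1 (prior 1/3): only cup 3 is available, probability 1; weight (1/3)·1 = 1/3.
If it is under cup 2 (prior 1/3): cup 3 is available, opened with probability 5/9; weight (1/3)·(5/9) = 5/27.
If it is under cup 3 (prior 1/3): the dealer opened cup 3, so this case is ruled out; weight (1/3)·0 = 0.
The weights sum to 14/27.
So P(the pea under cup 2 | the dealer opened cup 3) = (5/27) / (14/27) = 5/14.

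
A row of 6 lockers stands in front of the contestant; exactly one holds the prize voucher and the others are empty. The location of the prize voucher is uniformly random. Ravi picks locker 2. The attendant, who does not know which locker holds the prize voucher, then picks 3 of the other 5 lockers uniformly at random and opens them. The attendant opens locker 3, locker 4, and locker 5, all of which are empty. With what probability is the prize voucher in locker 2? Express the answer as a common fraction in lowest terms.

1/3

Because the attendant chose which lockers to open without knowing where the prize voucher is, the choice is independent of the prize location. Learning that none of the 3 opened lockers holds the prize voucher simply rules out those 3 locations and leaves the remaining 3 lockers still equally likely by symmetry.
So P(the prize voucher in locker 2) = 1/3.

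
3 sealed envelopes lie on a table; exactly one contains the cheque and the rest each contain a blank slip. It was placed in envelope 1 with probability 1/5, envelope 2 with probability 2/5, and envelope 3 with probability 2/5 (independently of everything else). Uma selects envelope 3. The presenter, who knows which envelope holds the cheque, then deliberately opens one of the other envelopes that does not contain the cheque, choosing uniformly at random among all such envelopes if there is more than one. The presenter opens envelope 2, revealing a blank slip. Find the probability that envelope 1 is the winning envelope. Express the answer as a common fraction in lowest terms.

1/2

Apply Bayes' rule, conditioning on where the cheque actually is.
If it is in envelope 1 (prior 1/5): the presenter has no choice, probability 1; weight (1/5)·1 = 1/5.
If it is in envelope 2 (prior 2/5): the presenter opened envelope 2, so this case is ruled out; weight (2/5)·0 = 0.
If it is in envelope 3 (prior 2/5): the presenter has 2 equally likely choices, so probability 1/2; weight (2/5)·(1/2) = 1/5.
The weights sum to 2/5.
So P(the cheque in envelope 1 | the presenter opened envelope 2) = (1/5) / (2/5) = 1/2.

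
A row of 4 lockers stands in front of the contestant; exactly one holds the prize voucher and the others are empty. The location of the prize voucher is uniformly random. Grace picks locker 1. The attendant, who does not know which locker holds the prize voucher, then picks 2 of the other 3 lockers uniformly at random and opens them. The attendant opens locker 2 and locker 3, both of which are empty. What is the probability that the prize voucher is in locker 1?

Because the attendant chose which lockers to open without knowing where the prize voucher is, the choice is independent of the prize location. Learning that none of the 2 opened lockers holds the prize voucher simply rules out those 2 locations and leaves the remaining 2 lockers still equally likely by symmetry.
So P(the prize voucher in locker 1) = 1/2.

1/2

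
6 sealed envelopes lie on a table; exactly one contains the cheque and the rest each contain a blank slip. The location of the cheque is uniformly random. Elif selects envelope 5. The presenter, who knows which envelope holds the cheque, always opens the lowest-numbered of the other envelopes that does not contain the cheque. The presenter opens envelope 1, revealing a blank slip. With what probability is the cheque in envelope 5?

Apply Bayes' rule, conditioning on where the cheque actually is.
If it is in envelope 1 (prior 1/6): the presenter opened envelope 1, so this case is ruled out; weight (1/6)·0 = 0.
If it is in any of envelopes 2, 3, 4, 5, and 6 (prior 1/6 each): envelope 1 is the lowest-numbered option available, probability 1; weight (1/6)·1 = 1/6 each.
The weights sum to 5/6.
So P(the cheque in envelope 5 | the presenter opened envelope 1) = (1/6) / (5/6) = 1/5.

1/5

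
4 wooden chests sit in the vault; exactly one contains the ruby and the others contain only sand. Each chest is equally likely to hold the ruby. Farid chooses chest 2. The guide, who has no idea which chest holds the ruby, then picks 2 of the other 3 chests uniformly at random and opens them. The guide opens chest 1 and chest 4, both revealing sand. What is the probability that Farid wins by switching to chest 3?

Condition on the true location of the ruby.
If it is in either of chests 1 and 4 (prior 1/4 each): that chest was opened and seen not to hold the prize — ruled out; weight (1/4)·0 = 0 each.
If it is in either of chests 2 and 3 (prior 1/4 each): the guide picks exactly this set with probability 1/3 regardless, and none is the prize; weight (1/4)·(1/3) = 1/12 each.
The weights sum to 1/6.
So P(the ruby in chest 3 | the guide opened chest 1 and chest 4) = (1/12) / (1/6) = 1/2.

1/2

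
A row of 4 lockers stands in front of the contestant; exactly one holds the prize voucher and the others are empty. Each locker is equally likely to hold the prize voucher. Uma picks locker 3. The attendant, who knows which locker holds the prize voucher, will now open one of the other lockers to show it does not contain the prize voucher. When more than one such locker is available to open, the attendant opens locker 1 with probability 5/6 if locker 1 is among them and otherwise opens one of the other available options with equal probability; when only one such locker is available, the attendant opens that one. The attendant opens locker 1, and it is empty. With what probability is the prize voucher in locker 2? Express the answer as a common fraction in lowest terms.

1/3

Consider each possible location of the prize voucher in turn.
If it is in locker 1 (prior 1/4): the attendant opened locker 1, so this case is ruled out; weight (1/4)·0 = 0.
If it is in any of lockers 2, 3, and 4 (prior 1/4 each): locker 1 is available, opened with probability 5/6; weight (1/4)·(5/6) = 5/24 each.
The weights sum to 5/8.
So P(the prize voucher in locker 2 | the attendant opened locker 1) = (5/24) / (5/8) = 1/3.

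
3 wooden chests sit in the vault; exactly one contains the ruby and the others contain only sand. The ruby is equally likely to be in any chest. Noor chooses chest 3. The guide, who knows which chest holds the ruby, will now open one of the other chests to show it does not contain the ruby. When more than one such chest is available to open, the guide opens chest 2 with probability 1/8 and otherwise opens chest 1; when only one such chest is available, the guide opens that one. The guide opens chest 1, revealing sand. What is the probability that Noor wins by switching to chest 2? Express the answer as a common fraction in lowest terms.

8/15

Condition on the true location of the ruby.
If it is in chest 1 (prior 1/3): the guide opened chest 1, so this case is ruled out; weight (1/3)·0 = 0.
If it is in chest 2 (prior 1/3): only chest 1 is available, probability 1; weight (1/3)·1 = 1/3.
If it is in chest 3 (prior 1/3): chest 2 is available but not opened, probability 7/8; weight (1/3)·(7/8) = 7/24.
The weights sum to 5/8.
So P(the ruby in chest 2 | the guide opened chest 1) = (1/3) / (5/8) = 8/15.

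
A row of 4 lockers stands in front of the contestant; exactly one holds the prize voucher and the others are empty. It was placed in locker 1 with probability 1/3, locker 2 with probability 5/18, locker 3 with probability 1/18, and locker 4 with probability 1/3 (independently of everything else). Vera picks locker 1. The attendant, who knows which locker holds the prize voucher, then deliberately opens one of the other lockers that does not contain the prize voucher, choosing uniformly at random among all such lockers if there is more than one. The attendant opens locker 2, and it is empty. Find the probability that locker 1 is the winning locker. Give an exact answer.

Consider each possible location of the prize voucher in turn.
If it is in locker 1 (prior 1/3): the attendant has 3 equally likely choices, so probability 1/3; weight (1/3)·(1/3) = 1/9.
If it is in locker 2 (prior 5/18): the attendant opened locker 2, so this case is ruled out; weight (5/18)·0 = 0.
If it is in locker 3 (prior 1/18): the attendant has 2 equally likely choices, so probability 1/2; weight (1/18)·(1/2) = 1/36.
If it is in locker 4 (prior 1/3): the attendant has 2 equally likely choices, so probability 1/2; weight (1/3)·(1/2) = 1/6.
The weights sum to 11/36.
So P(the prize voucher in locker 1 | the attendant opened locker 2) = (1/9) / (11/36) = 4/11.

4/11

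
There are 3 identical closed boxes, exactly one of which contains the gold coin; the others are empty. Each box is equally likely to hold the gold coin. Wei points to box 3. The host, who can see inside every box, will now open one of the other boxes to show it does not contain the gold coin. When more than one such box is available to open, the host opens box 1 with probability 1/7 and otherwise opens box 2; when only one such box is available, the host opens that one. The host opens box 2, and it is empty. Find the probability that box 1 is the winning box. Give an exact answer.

Condition on the true location of the gold coin.
If it is in box 1 (prior 1/3): only box 2 is available, probability 1; weight (1/3)·1 = 1/3.
If it is in box 2 (prior 1/3): the host opened box 2, so this case is ruled out; weight (1/3)·0 = 0.
If it is in box 3 (prior 1/3): box 1 is available but not opened, probability 6/7; weight (1/3)·(6/7) = 2/7.
The weights sum to 13/21.
So P(the gold coin in box 1 | the host opened box 2) = (1/3) / (13/21) = 7/13.

7/13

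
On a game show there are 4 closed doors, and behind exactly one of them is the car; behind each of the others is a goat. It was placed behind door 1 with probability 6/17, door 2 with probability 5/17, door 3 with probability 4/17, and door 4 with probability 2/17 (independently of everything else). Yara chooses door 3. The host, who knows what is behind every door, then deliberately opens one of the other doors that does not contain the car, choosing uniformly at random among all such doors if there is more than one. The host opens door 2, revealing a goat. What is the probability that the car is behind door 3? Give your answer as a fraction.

Apply Bayes' rule, conditioning on where the car actually is.
If it is behind door 1 (prior 6/17): the host has 2 equally likely choices, so probability 1/2; weight (6/17)·(1/2) = 3/17.
If it is behind door 2 (prior 5/17): the host opened door 2, so this case is ruled out; weight (5/17)·0 = 0.
If it is behind door 3 (prior 4/17): the host has 3 equally likely choices, so probability 1/3; weight (4/17)·(1/3) = 4/51.
If it is behind door 4 (prior 2/17): the host has 2 equally likely choices, so probability 1/2; weight (2/17)·(1/2) = 1/17.
The weights sum to 16/51.
So P(the car behind door 3 | the host opened door 2) = (4/51) / (16/51) = 1/4.

1/4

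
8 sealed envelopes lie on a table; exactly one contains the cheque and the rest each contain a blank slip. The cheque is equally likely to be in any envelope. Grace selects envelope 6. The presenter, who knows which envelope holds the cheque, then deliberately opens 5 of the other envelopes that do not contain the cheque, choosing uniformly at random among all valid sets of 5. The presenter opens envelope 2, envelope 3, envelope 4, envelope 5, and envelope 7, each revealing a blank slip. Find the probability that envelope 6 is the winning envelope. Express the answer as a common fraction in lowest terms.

Apply Bayes' rule, conditioning on where the cheque actually is.
If it is in either of envelopes 1 and 8 (prior 1/8 each): the presenter has 6 equally likely choices, so probability 1/6; weight (1/8)·(1/6) = 1/48 each.
If it is in any of envelopes 2, 3, 4, 5, and 7 (prior 1/8 each): that envelope was opened and seen not to hold the prize — ruled out; weight (1/8)·0 = 0 each.
If it is in envelope 6 (prior 1/8): the presenter has 21 equally likely choices, so probability 1/21; weight (1/8)·(1/21) = 1/168.
The weights sum to 1/21.
So P(the cheque in envelope 6 | the presenter opened envelope 2, envelope 3, envelope 4, envelope 5, and envelope 7) = (1/168) / (1/21) = 1/8.

1/8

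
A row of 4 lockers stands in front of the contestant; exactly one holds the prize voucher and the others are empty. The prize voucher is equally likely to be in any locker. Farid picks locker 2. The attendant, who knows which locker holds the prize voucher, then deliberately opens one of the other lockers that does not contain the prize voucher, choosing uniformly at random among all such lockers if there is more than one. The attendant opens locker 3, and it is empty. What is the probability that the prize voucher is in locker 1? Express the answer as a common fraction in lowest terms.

3/8

Condition on the true location of the prize voucher.
If it is in either of lockers 1 and 4 (prior 1/4 each): the attendant has 2 equally likely choices, so probability 1/2; weight (1/4)·(1/2) = 1/8 each.
If it is in locker 2 (prior 1/4): the attendant has 3 equally likely choices, so probability 1/3; weight (1/4)·(1/3) = 1/12.
If it is in locker 3 (prior 1/4): the attendant opened locker 3, so this case is ruled out; weight (1/4)·0 = 0.
The weights sum to 1/3.
So P(the prize voucher in locker 1 | the attendant opened locker 3) = (1/8) / (1/3) = 3/8.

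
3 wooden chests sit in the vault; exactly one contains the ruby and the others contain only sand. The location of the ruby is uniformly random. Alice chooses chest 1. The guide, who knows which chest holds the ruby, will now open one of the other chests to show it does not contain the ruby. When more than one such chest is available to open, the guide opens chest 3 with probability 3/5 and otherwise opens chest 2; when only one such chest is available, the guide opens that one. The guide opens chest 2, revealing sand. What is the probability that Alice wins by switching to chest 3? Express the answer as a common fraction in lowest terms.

5/7

Consider each possible location of the ruby in turn.
If it is in chest 1 (prior 1/3): chest 3 is available but not opened, probability 2/5; weight (1/3)·(2/5) = 2/15.
If it is in chest 2 (prior 1/3): the guide opened chest 2, so this case is ruled out; weight (1/3)·0 = 0.
If it is in chest 3 (prior 1/3): only chest 2 is available, probability 1; weight (1/3)·1 = 1/3.
The weights sum to 7/15.
So P(the ruby in chest 3 | the guide opened chest 2) = (1/3) / (7/15) = 5/7.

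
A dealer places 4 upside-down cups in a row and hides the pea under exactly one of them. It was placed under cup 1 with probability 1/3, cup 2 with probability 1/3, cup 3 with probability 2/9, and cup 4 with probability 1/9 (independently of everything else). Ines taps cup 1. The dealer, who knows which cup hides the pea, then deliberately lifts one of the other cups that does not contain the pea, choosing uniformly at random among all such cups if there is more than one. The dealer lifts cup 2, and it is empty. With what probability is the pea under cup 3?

2/5

Apply Bayes' rule, conditioning on where the pea actually is.
If it is under cup 1 (prior 1/3): the dealer has 3 equally likely choices, so probability 1/3; weight (1/3)·(1/3) = 1/9.
If it is under cup 2 (prior 1/3): the dealer opened cup 2, so this case is ruled out; weight (1/3)·0 = 0.
If it is under cup 3 (prior 2/9): the dealer has 2 equally likely choices, so probability 1/2; weight (2/9)·(1/2) = 1/9.
If it is under cup 4 (prior 1/9): the dealer has 2 equally likely choices, so probability 1/2; weight (1/9)·(1/2) = 1/18.
The weights sum to 5/18.
So P(the pea under cup 3 | the dealer opened cup 2) = (1/9) / (5/18) = 2/5.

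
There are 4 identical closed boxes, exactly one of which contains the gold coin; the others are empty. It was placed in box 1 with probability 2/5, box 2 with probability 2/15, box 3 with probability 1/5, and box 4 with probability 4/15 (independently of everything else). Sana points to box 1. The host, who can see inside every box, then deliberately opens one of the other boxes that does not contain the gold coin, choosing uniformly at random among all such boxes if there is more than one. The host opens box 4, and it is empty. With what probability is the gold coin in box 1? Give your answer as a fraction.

4/9

Consider each possible location of the gold coin in turn.
If it is in box 1 (prior 2/5): the host has 3 equally likely choices, so probability 1/3; weight (2/5)·(1/3) = 2/15.
If it is in box 2 (prior 2/15): the host has 2 equally likely choices, so probability 1/2; weight (2/15)·(1/2) = 1/15.
If it is in box 3 (prior 1/5): the host has 2 equally likely choices, so probability 1/2; weight (1/5)·(1/2) = 1/10.
If it is in box 4 (prior 4/15): the host opened box 4, so this case is ruled out; weight (4/15)·0 = 0.
The weights sum to 3/10.
So P(the gold coin in box 1 | the host opened box 4) = (2/15) / (3/10) = 4/9.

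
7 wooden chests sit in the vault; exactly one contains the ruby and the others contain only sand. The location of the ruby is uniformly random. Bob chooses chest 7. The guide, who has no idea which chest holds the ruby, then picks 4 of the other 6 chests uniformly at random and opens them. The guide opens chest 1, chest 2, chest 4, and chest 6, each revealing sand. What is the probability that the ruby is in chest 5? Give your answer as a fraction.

Because the guide chose which chests to open without knowing where the ruby is, the choice is independent of the prize location. Learning that none of the 4 opened chests holds the ruby simply rules out those 4 locations and leaves the remaining 3 chests still equally likely by symmetry.
So P(the ruby in chest 5) = 1/3.

1/3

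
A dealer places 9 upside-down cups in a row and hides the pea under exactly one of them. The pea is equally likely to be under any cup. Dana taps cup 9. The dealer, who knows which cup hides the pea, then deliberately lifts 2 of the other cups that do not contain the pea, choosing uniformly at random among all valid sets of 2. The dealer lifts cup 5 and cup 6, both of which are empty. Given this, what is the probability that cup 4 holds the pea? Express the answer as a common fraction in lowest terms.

4/27

Consider each possible location of the pea in turn.
If it is under any of cups 1, 2, 3, 4, 7, and 8 (prior 1/9 each): the dealer has 21 equally likely choices, so probability 1/21; weight (1/9)·(1/21) = 1/189 each.
If it is under either of cups 5 and 6 (prior 1/9 each): that cup was opened and seen not to hold the prize — ruled out; weight (1/9)·0 = 0 each.
If it is under cup 9 (prior 1/9): the dealer has 28 equally likely choices, so probability 1/28; weight (1/9)·(1/28) = 1/252.
The weights sum to 1/28.
So P(the pea under cup 4 | the dealer opened cup 5 and cup 6) = (1/189) / (1/28) = 4/27.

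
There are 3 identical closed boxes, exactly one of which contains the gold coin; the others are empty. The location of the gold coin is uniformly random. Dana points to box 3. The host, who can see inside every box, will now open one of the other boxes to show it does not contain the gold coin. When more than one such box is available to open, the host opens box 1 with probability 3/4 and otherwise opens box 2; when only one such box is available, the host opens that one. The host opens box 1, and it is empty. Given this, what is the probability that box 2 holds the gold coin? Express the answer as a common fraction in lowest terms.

4/7

Consider each possible location of the gold coin in turn.
If it is in box 1 (prior 1/3): the host opened box 1, so this case is ruled out; weight (1/3)·0 = 0.
If it is in box 2 (prior 1/3): only box 1 is available, probability 1; weight (1/3)·1 = 1/3.
If it is in box 3 (prior 1/3): box 1 is available, opened with probability 3/4; weight (1/3)·(3/4) = 1/4.
The weights sum to 7/12.
So P(the gold coin in box 2 | the host opened box 1) = (1/3) / (7/12) = 4/7.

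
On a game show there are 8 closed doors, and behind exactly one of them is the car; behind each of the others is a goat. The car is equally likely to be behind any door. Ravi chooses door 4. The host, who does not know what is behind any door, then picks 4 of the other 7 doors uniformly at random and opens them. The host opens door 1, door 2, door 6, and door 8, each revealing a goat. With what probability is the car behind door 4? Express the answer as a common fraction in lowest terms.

Apply Bayes' rule, conditioning on where the car actually is.
If it is behind any of doors 1, 2, 6, and 8 (prior 1/8 each): that door was opened and seen not to hold the prize — ruled out; weight (1/8)·0 = 0 each.
If it is behind any of doors 3, 4, 5, and 7 (prior 1/8 each): the host picks exactly this set with probability 1/35 regardless, and none is the prize; weight (1/8)·(1/35) = 1/280 each.
The weights sum to 1/70.
So P(the car behind door 4 | the host opened door 1, door 2, door 6, and door 8) = (1/280) / (1/70) = 1/4.

1/4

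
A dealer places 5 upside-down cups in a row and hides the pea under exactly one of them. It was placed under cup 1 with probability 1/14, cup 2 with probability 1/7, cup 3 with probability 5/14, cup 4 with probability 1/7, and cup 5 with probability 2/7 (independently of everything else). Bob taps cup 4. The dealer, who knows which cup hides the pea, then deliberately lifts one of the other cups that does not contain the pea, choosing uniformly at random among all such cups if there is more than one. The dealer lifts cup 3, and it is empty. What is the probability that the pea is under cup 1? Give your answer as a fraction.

Apply Bayes' rule, conditioning on where the pea actually is.
If it is under cup 1 (prior 1/14): the dealer has 3 equally likely choices, so probability 1/3; weight (1/14)·(1/3) = 1/42.
If it is under cup 2 (prior 1/7): the dealer has 3 equally likely choices, so probability 1/3; weight (1/7)·(1/3) = 1/21.
If it is under cup 3 (prior 5/14): the dealer opened cup 3, so this case is ruled out; weight (5/14)·0 = 0.
If it is under cup 4 (prior 1/7): the dealer has 4 equally likely choices, so probability 1/4; weight (1/7)·(1/4) = 1/28.
If it is under cup 5 (prior 2/7): the dealer has 3 equally likely choices, so probability 1/3; weight (2/7)·(1/3) = 2/21.
The weights sum to 17/84.
So P(the pea under cup 1 | the dealer opened cup 3) = (1/42) / (17/84) = 2/17.

2/17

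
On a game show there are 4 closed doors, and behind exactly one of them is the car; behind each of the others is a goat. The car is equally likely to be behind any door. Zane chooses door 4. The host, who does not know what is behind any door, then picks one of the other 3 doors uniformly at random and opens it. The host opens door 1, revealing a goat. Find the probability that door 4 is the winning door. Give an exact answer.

Consider each possible location of the car in turn.
If it is behind door 1 (prior 1/4): the host opened door 1, so this case is ruled out; weight (1/4)·0 = 0.
If it is behind any of doors 2, 3, and 4 (prior 1/4 each): the host picks door 1 with probability 1/3 regardless, and it is not the prize; weight (1/4)·(1/3) = 1/12 each.
The weights sum to 1/4.
So P(the car behind door 4 | the host opened door 1) = (1/12) / (1/4) = 1/3.

1/3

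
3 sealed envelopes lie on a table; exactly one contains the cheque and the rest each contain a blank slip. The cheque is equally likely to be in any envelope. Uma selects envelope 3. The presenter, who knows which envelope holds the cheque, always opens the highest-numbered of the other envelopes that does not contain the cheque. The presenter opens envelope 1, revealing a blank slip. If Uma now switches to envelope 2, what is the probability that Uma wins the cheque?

Condition on the true location of the cheque.
If it is in envelope 1 (prior 1/3): the presenter opened envelope 1, so this case is ruled out; weight (1/3)·0 = 0.
If it is in envelope 2 (prior 1/3): envelope 1 is the highest-numbered option available, probability 1; weight (1/3)·1 = 1/3.
If it is in envelope 3 (prior 1/3): the presenter would have opened envelope 2 instead, probability 0; weight (1/3)·0 = 0.
The weights sum to 1/3.
So P(the cheque in envelope 2 | the presenter opened envelope 1) = (1/3) / (1/3) = 1.

1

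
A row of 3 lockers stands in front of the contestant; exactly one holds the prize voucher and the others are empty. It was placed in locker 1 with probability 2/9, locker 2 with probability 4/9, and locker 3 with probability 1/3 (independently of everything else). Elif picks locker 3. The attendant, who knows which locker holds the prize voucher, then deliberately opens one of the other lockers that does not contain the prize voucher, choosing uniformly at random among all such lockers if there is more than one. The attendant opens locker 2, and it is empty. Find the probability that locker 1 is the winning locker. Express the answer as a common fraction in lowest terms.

4/7

Consider each possible location of the prize voucher in turn.
If it is in locker 1 (prior 2/9): the attendant has no choice, probability 1; weight (2/9)·1 = 2/9.
If it is in locker 2 (prior 4/9): the attendant opened locker 2, so this case is ruled out; weight (4/9)·0 = 0.
If it is in locker 3 (prior 1/3): the attendant has 2 equally likely choices, so probability 1/2; weight (1/3)·(1/2) = 1/6.
The weights sum to 7/18.
So P(the prize voucher in locker 1 | the attendant opened locker 2) = (2/9) / (7/18) = 4/7.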